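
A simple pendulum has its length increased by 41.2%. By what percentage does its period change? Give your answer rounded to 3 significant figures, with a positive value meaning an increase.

18.8%

T ∝ √L, so T'/T = √(1.412) = 1.188.
Percentage change in T = (1.188 − 1) × 100% = 18.8%.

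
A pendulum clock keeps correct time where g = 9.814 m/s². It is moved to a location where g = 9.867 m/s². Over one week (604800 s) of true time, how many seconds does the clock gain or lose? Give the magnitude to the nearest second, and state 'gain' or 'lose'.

The clock's period scales as T ∝ 1/√g, so T'/T = √(9.814/9.867) = 0.997311.
In 604800 s of true time the clock registers 604800/0.997311 = 606430.9 s, so it gains 1631 s.

gain 1631 s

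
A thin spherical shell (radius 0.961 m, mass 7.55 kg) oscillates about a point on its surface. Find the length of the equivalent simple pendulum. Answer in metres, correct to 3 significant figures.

1.60 m

The equivalent simple-pendulum length is L_eq = I/(md), where I is about the pivot and d = 0.9610 m.
I_cm = (2/3)mR² = 4.648 kg·m², so I = I_cm + md² = 4.648 + 6.973 = 11.62 kg·m².
L_eq = 11.62/(7.55 × 0.9610) = 1.60 m.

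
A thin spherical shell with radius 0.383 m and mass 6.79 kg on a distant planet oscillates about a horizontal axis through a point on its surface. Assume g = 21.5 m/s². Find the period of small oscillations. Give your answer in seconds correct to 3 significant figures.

I_cm = (2/3)mr² = 0.6640 kg·m². The pivot is at distance d = 0.383 m from the centre of mass.
By the parallel-axis theorem, I = I_cm + md² = 0.6640 + 0.9960 = 1.660 kg·m².
T = 2π√(I/(mgd)) = 2π√(1.660/(6.79 × 21.5 × 0.383)) = 1.08 s.

1.08 s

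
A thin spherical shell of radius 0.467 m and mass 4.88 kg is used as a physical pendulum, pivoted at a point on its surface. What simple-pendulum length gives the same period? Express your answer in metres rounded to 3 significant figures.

0.778 m

The equivalent simple-pendulum length is L_eq = I/(md), where I is about the pivot and d = 0.4670 m.
I_cm = (2/3)mR² = 0.7095 kg·m², so I = I_cm + md² = 0.7095 + 1.064 = 1.774 kg·m².
L_eq = 1.774/(4.88 × 0.4670) = 0.778 m.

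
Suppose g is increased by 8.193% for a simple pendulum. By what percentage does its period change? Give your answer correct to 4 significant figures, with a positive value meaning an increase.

-3.861%

T ∝ 1/√g, so T'/T = 1/√(1.0819) = 0.96139.
Percentage change in T = (0.96139 − 1) × 100% = -3.861%.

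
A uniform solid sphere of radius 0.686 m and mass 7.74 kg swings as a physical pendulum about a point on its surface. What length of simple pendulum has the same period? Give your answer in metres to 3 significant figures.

0.960 m

The equivalent simple-pendulum length is L_eq = I/(md), where I is about the pivot and d = 0.6860 m.
I_cm = (2/5)mR² = 1.457 kg·m², so I = I_cm + md² = 1.457 + 3.642 = 5.099 kg·m².
L_eq = 5.099/(7.74 × 0.6860) = 0.960 m.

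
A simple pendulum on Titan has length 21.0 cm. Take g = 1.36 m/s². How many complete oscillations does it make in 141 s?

T = 2π√(L/g) = 2π√(0.210/1.36) = 2.469 s.
Number of complete oscillations = ⌊141/2.469⌋ = ⌊57.11⌋ = 57.

57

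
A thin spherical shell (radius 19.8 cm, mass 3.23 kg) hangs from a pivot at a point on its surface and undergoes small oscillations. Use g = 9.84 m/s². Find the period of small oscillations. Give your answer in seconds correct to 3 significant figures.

I_cm = (2/3)mr² = 0.08442 kg·m². The pivot is at distance d = 0.198 m from the centre of mass.
By the parallel-axis theorem, I = I_cm + md² = 0.08442 + 0.1266 = 0.2110 kg·m².
T = 2π√(I/(mgd)) = 2π√(0.2110/(3.23 × 9.84 × 0.198)) = 1.15 s.

1.15 s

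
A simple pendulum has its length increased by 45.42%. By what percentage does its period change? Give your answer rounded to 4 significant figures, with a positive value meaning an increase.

T ∝ √L, so T'/T = √(1.4542) = 1.2059.
Percentage change in T = (1.2059 − 1) × 100% = 20.59%.

20.59%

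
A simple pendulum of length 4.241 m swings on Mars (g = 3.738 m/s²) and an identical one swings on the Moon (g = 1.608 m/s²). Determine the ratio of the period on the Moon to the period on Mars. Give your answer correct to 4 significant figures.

T ∝ 1/√g, so T₂/T₁ = √(g₁/g₂) = √(3.738/1.608) = 1.525.

1.525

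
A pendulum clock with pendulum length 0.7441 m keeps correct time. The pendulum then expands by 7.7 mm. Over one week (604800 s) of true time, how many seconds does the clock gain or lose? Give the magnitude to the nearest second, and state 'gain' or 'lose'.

lose 3105 s

T ∝ √L, so T'/T = √(0.75180/0.7441) = 1.00516.
In 604800 s of true time the clock registers 604800/1.00516 = 601694.8 s, so it loses 3105 s.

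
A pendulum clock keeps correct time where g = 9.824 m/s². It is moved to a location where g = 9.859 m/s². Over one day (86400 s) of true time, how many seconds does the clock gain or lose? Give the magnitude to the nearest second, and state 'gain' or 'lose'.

The clock's period scales as T ∝ 1/√g, so T'/T = √(9.824/9.859) = 0.998223.
In 86400 s of true time the clock registers 86400/0.998223 = 86553.8 s, so it gains 154 s.

gain 154 s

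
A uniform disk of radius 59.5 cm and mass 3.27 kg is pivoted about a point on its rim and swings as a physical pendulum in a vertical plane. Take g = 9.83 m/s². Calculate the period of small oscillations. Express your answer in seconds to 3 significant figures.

I_cm = ½mr² = 0.5788 kg·m². The pivot is at distance d = 0.595 m from the centre of mass.
By the parallel-axis theorem, I = I_cm + md² = 0.5788 + 1.158 = 1.736 kg·m².
T = 2π√(I/(mgd)) = 2π√(1.736/(3.27 × 9.83 × 0.595)) = 1.89 s.

1.89 s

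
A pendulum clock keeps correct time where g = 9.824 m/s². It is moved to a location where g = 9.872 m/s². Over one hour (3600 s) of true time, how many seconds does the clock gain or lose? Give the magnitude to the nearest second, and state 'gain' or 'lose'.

gain 9 s

The clock's period scales as T ∝ 1/√g, so T'/T = √(9.824/9.872) = 0.997566.
In 3600 s of true time the clock registers 3600/0.997566 = 3608.8 s, so it gains 9 s.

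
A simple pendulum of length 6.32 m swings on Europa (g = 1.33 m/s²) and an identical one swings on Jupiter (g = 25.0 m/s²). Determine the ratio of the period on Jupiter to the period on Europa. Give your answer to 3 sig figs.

0.231

T ∝ 1/√g, so T₂/T₁ = √(g₁/g₂) = √(1.33/25.0) = 0.231.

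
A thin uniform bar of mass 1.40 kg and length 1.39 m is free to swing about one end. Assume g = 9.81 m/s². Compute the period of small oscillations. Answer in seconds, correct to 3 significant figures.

For a physical pendulum T = 2π√(I/(mgd)), with d = 0.6950 m from pivot to centre of mass.
I_cm = mL²/12 = 1.40 × 1.39²/12 = 0.2254 kg·m²; I = I_cm + md² = 0.2254 + 1.40 × 0.6950² = 0.9016 kg·m².
T = 2π√(0.9016/(1.40 × 9.81 × 0.6950)) = 1.93 s.

1.93 s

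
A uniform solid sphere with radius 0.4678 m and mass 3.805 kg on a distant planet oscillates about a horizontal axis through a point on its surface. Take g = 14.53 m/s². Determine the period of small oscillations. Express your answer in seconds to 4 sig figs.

I_cm = (2/5)mr² = 0.33307 kg·m². The pivot is at distance d = 0.4678 m from the centre of mass.
By the parallel-axis theorem, I = I_cm + md² = 0.33307 + 0.83267 = 1.1657 kg·m².
T = 2π√(I/(mgd)) = 2π√(1.1657/(3.805 × 14.53 × 0.4678)) = 1.334 s.

1.334 s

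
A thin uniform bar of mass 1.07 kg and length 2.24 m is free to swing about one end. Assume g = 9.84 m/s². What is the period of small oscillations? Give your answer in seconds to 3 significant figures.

For a physical pendulum T = 2π√(I/(mgd)), with d = 1.120 m from pivot to centre of mass.
I_cm = mL²/12 = 1.07 × 2.24²/12 = 0.4474 kg·m²; I = I_cm + md² = 0.4474 + 1.07 × 1.120² = 1.790 kg·m².
T = 2π√(1.790/(1.07 × 9.84 × 1.120)) = 2.45 s.

2.45 s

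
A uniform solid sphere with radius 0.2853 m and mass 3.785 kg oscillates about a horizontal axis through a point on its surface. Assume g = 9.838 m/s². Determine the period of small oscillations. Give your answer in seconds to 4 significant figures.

1.266 s

I_cm = (2/5)mr² = 0.12323 kg·m². The pivot is at distance d = 0.2853 m from the centre of mass.
By the parallel-axis theorem, I = I_cm + md² = 0.12323 + 0.30808 = 0.43132 kg·m².
T = 2π√(I/(mgd)) = 2π√(0.43132/(3.785 × 9.838 × 0.2853)) = 1.266 s.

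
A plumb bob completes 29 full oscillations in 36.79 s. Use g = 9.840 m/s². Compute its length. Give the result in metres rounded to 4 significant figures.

T = 36.79/29 = 1.2686 s.
From T = 2π√(L/g), L = gT²/(4π²) = 9.840 × 1.2686²/(4π²) = 0.4011 m.

0.4011 m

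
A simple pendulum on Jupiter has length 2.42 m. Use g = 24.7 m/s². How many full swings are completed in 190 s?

96

T = 2π√(L/g) = 2π√(2.42/24.7) = 1.967 s.
Number of complete oscillations = ⌊190/1.967⌋ = ⌊96.61⌋ = 96.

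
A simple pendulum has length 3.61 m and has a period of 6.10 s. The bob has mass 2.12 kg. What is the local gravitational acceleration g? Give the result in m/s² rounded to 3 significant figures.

3.83 m/s²

From T = 2π√(L/g), g = 4π²L/T² = 4π² × 3.61/6.100² = 3.83 m/s².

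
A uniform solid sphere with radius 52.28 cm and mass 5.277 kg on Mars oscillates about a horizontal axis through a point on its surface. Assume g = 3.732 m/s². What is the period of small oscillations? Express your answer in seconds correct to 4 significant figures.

2.783 s

I_cm = (2/5)mr² = 0.57692 kg·m². The pivot is at distance d = 0.5228 m from the centre of mass.
By the parallel-axis theorem, I = I_cm + md² = 0.57692 + 1.4423 = 2.0192 kg·m².
T = 2π√(I/(mgd)) = 2π√(2.0192/(5.277 × 3.732 × 0.5228)) = 2.783 s.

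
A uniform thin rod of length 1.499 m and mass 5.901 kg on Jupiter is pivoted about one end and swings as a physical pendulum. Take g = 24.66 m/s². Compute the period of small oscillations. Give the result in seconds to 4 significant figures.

1.265 s

For a physical pendulum T = 2π√(I/(mgd)), with d = 0.74950 m from pivot to centre of mass.
I_cm = mL²/12 = 5.901 × 1.499²/12 = 1.1050 kg·m²; I = I_cm + md² = 1.1050 + 5.901 × 0.74950² = 4.4199 kg·m².
T = 2π√(4.4199/(5.901 × 24.66 × 0.74950)) = 1.265 s.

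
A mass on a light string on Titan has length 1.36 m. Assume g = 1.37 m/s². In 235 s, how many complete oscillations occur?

37

T = 2π√(L/g) = 2π√(1.36/1.37) = 6.260 s.
Number of complete oscillations = ⌊235/6.260⌋ = ⌊37.54⌋ = 37.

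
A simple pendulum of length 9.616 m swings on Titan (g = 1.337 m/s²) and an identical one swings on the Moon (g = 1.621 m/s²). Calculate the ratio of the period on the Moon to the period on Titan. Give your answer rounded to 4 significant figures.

T ∝ 1/√g, so T₂/T₁ = √(g₁/g₂) = √(1.337/1.621) = 0.9082.

0.9082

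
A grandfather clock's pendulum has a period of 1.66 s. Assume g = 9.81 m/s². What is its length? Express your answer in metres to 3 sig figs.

From T = 2π√(L/g), L = gT²/(4π²) = 9.81 × 1.660²/(4π²) = 0.685 m.

0.685 m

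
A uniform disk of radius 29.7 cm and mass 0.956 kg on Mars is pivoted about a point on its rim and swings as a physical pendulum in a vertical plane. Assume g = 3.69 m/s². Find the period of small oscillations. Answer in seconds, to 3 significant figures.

I_cm = ½mr² = 0.04216 kg·m². The pivot is at distance d = 0.297 m from the centre of mass.
By the parallel-axis theorem, I = I_cm + md² = 0.04216 + 0.08433 = 0.1265 kg·m².
T = 2π√(I/(mgd)) = 2π√(0.1265/(0.956 × 3.69 × 0.297)) = 2.18 s.

2.18 s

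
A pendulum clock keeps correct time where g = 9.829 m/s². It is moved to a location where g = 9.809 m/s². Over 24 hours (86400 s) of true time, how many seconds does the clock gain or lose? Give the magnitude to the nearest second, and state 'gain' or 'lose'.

The clock's period scales as T ∝ 1/√g, so T'/T = √(9.829/9.809) = 1.00102.
In 86400 s of true time the clock registers 86400/1.00102 = 86312.1 s, so it loses 88 s.

lose 88 s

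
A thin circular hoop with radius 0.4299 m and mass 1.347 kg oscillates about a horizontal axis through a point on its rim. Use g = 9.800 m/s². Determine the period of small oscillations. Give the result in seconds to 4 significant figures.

I_cm = mr² = 0.24894 kg·m². The pivot is at distance d = 0.4299 m from the centre of mass.
By the parallel-axis theorem, I = I_cm + md² = 0.24894 + 0.24894 = 0.49789 kg·m².
T = 2π√(I/(mgd)) = 2π√(0.49789/(1.347 × 9.800 × 0.4299)) = 1.861 s.

1.861 s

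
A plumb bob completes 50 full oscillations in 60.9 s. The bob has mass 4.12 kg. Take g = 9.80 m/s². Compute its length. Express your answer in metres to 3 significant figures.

T = 60.9/50 = 1.218 s.
From T = 2π√(L/g), L = gT²/(4π²) = 9.80 × 1.218²/(4π²) = 0.368 m.

0.368 m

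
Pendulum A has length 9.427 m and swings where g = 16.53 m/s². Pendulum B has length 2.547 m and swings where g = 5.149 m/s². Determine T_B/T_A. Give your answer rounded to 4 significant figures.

T = 2π√(L/g), so T_B/T_A = √((L_B/g_B)/(L_A/g_A)) = √((2.547/5.149)/(9.427/16.53)) = 0.9313.

0.9313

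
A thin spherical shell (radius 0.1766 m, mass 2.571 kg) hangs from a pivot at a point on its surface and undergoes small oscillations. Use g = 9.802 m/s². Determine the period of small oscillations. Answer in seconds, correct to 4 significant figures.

I_cm = (2/3)mr² = 0.053455 kg·m². The pivot is at distance d = 0.1766 m from the centre of mass.
By the parallel-axis theorem, I = I_cm + md² = 0.053455 + 0.080183 = 0.13364 kg·m².
T = 2π√(I/(mgd)) = 2π√(0.13364/(2.571 × 9.802 × 0.1766)) = 1.089 s.

1.089 s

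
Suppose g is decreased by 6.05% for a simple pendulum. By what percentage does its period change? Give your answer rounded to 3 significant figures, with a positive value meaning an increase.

T ∝ 1/√g, so T'/T = 1/√(0.9395) = 1.032.
Percentage change in T = (1.032 − 1) × 100% = 3.17%.

3.17%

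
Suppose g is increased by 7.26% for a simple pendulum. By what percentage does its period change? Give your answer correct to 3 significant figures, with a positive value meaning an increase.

-3.44%

T ∝ 1/√g, so T'/T = 1/√(1.073) = 0.9656.
Percentage change in T = (0.9656 − 1) × 100% = -3.44%.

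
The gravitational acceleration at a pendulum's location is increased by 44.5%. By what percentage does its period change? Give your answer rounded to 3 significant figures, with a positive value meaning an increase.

T ∝ 1/√g, so T'/T = 1/√(1.445) = 0.8319.
Percentage change in T = (0.8319 − 1) × 100% = -16.8%.

-16.8%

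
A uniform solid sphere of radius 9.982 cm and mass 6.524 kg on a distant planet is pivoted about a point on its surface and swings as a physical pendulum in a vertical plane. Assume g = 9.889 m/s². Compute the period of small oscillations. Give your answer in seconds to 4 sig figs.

I_cm = (2/5)mr² = 0.026002 kg·m². The pivot is at distance d = 0.09982 m from the centre of mass.
By the parallel-axis theorem, I = I_cm + md² = 0.026002 + 0.065005 = 0.091007 kg·m².
T = 2π√(I/(mgd)) = 2π√(0.091007/(6.524 × 9.889 × 0.09982)) = 0.7469 s.

0.7469 s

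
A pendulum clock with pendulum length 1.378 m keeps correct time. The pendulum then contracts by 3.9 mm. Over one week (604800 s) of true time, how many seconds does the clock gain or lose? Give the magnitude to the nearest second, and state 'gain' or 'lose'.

T ∝ √L, so T'/T = √(1.37410/1.378) = 0.998584.
In 604800 s of true time the clock registers 604800/0.998584 = 605657.7 s, so it gains 858 s.

gain 858 s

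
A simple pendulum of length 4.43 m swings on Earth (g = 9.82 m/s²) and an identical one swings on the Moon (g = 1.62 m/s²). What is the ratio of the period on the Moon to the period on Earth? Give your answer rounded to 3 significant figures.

T ∝ 1/√g, so T₂/T₁ = √(g₁/g₂) = √(9.82/1.62) = 2.46.

2.46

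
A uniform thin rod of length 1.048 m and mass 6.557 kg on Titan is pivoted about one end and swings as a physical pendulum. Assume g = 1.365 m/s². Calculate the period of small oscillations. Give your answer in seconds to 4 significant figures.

For a physical pendulum T = 2π√(I/(mgd)), with d = 0.52400 m from pivot to centre of mass.
I_cm = mL²/12 = 6.557 × 1.048²/12 = 0.60013 kg·m²; I = I_cm + md² = 0.60013 + 6.557 × 0.52400² = 2.4005 kg·m².
T = 2π√(2.4005/(6.557 × 1.365 × 0.52400)) = 4.495 s.

4.495 s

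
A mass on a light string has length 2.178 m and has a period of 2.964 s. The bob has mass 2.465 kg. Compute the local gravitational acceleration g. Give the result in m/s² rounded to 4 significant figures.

From T = 2π√(L/g), g = 4π²L/T² = 4π² × 2.178/2.9640² = 9.787 m/s².

9.787 m/s²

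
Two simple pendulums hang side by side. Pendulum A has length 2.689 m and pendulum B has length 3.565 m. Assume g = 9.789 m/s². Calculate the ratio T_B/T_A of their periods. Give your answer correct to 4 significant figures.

1.151

T ∝ √L, so T_B/T_A = √(L_B/L_A) = √(3.565/2.689) = 1.151.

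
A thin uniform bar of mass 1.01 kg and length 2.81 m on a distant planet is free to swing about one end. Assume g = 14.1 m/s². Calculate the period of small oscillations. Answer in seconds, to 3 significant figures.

2.29 s

For a physical pendulum T = 2π√(I/(mgd)), with d = 1.405 m from pivot to centre of mass.
I_cm = mL²/12 = 1.01 × 2.81²/12 = 0.6646 kg·m²; I = I_cm + md² = 0.6646 + 1.01 × 1.405² = 2.658 kg·m².
T = 2π√(2.658/(1.01 × 14.1 × 1.405)) = 2.29 s.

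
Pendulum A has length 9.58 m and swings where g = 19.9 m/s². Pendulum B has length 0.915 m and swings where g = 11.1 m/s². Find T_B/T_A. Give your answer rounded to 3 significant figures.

0.414

T = 2π√(L/g), so T_B/T_A = √((L_B/g_B)/(L_A/g_A)) = √((0.915/11.1)/(9.58/19.9)) = 0.414.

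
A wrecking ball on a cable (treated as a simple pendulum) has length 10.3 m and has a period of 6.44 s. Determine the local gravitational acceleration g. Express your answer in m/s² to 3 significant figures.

From T = 2π√(L/g), g = 4π²L/T² = 4π² × 10.3/6.440² = 9.80 m/s².

9.80 m/s²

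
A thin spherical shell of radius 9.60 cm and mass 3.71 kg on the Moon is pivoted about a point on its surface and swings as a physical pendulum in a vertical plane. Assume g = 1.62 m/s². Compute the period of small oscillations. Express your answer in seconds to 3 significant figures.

1.97 s

I_cm = (2/3)mr² = 0.02279 kg·m². The pivot is at distance d = 0.0960 m from the centre of mass.
By the parallel-axis theorem, I = I_cm + md² = 0.02279 + 0.03419 = 0.05699 kg·m².
T = 2π√(I/(mgd)) = 2π√(0.05699/(3.71 × 1.62 × 0.0960)) = 1.97 s.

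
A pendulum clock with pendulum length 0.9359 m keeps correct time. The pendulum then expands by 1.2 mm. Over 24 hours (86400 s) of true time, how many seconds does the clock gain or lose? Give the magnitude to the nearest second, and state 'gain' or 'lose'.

T ∝ √L, so T'/T = √(0.93710/0.9359) = 1.00064.
In 86400 s of true time the clock registers 86400/1.00064 = 86344.7 s, so it loses 55 s.

lose 55 s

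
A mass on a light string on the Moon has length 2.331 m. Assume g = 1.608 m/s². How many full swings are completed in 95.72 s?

T = 2π√(L/g) = 2π√(2.331/1.608) = 7.5650 s.
Number of complete oscillations = ⌊95.72/7.5650⌋ = ⌊12.653⌋ = 12.

12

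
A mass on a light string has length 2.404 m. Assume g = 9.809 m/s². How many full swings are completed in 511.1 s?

164

T = 2π√(L/g) = 2π√(2.404/9.809) = 3.1105 s.
Number of complete oscillations = ⌊511.1/3.1105⌋ = ⌊164.31⌋ = 164.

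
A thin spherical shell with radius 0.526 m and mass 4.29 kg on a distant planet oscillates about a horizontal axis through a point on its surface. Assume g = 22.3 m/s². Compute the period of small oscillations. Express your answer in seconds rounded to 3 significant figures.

1.25 s

I_cm = (2/3)mr² = 0.7913 kg·m². The pivot is at distance d = 0.526 m from the centre of mass.
By the parallel-axis theorem, I = I_cm + md² = 0.7913 + 1.187 = 1.978 kg·m².
T = 2π√(I/(mgd)) = 2π√(1.978/(4.29 × 22.3 × 0.526)) = 1.25 s.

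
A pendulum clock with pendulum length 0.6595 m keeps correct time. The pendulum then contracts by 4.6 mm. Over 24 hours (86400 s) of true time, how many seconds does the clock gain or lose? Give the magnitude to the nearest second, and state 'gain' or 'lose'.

gain 303 s

T ∝ √L, so T'/T = √(0.65490/0.6595) = 0.996506.
In 86400 s of true time the clock registers 86400/0.996506 = 86702.9 s, so it gains 303 s.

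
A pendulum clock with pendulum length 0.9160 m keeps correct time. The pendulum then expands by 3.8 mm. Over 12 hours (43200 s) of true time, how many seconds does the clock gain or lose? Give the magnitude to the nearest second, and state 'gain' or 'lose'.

T ∝ √L, so T'/T = √(0.91980/0.9160) = 1.00207.
In 43200 s of true time the clock registers 43200/1.00207 = 43110.7 s, so it loses 89 s.

lose 89 s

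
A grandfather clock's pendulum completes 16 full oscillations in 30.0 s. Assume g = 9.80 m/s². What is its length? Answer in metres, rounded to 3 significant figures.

0.873 m

T = 30.0/16 = 1.875 s.
From T = 2π√(L/g), L = gT²/(4π²) = 9.80 × 1.875²/(4π²) = 0.873 m.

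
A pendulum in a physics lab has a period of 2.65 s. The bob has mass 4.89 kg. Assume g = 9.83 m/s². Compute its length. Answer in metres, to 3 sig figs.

From T = 2π√(L/g), L = gT²/(4π²) = 9.83 × 2.650²/(4π²) = 1.75 m.

1.75 m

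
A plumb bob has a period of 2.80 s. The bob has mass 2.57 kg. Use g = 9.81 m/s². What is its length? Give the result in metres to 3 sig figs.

From T = 2π√(L/g), L = gT²/(4π²) = 9.81 × 2.800²/(4π²) = 1.95 m.

1.95 m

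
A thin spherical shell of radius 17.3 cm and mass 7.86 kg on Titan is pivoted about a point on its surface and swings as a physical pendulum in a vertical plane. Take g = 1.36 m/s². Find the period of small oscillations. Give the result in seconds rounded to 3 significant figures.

2.89 s

I_cm = (2/3)mr² = 0.1568 kg·m². The pivot is at distance d = 0.173 m from the centre of mass.
By the parallel-axis theorem, I = I_cm + md² = 0.1568 + 0.2352 = 0.3921 kg·m².
T = 2π√(I/(mgd)) = 2π√(0.3921/(7.86 × 1.36 × 0.173)) = 2.89 s.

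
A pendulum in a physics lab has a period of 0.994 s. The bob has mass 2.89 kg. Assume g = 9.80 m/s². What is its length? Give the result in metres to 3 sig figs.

From T = 2π√(L/g), L = gT²/(4π²) = 9.80 × 0.9940²/(4π²) = 0.245 m.

0.245 m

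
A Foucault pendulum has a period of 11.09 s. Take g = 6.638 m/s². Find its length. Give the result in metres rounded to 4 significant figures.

20.68 m

From T = 2π√(L/g), L = gT²/(4π²) = 6.638 × 11.090²/(4π²) = 20.68 m.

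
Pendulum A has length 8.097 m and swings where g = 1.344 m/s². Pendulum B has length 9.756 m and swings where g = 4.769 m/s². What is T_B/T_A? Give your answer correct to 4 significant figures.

0.5827

T = 2π√(L/g), so T_B/T_A = √((L_B/g_B)/(L_A/g_A)) = √((9.756/4.769)/(8.097/1.344)) = 0.5827.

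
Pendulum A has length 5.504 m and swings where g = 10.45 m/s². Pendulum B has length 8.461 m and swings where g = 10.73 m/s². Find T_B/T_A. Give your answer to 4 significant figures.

T = 2π√(L/g), so T_B/T_A = √((L_B/g_B)/(L_A/g_A)) = √((8.461/10.73)/(5.504/10.45)) = 1.224.

1.224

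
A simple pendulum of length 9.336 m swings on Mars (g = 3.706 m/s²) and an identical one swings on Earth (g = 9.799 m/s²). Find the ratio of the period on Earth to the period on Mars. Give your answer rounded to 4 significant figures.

T ∝ 1/√g, so T₂/T₁ = √(g₁/g₂) = √(3.706/9.799) = 0.6150.

0.6150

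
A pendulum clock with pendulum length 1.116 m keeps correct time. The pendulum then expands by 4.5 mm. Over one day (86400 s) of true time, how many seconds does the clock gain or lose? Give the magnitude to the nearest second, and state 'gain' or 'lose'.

lose 174 s

T ∝ √L, so T'/T = √(1.12050/1.116) = 1.00201.
In 86400 s of true time the clock registers 86400/1.00201 = 86226.3 s, so it loses 174 s.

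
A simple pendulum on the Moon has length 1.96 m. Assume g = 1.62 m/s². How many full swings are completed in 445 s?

T = 2π√(L/g) = 2π√(1.96/1.62) = 6.911 s.
Number of complete oscillations = ⌊445/6.911⌋ = ⌊64.39⌋ = 64.

64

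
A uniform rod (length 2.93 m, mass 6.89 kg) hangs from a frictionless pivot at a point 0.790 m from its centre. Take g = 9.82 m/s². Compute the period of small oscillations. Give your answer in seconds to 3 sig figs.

2.61 s

For a physical pendulum T = 2π√(I/(mgd)), with d = 0.7900 m from pivot to centre of mass.
I_cm = mL²/12 = 6.89 × 2.93²/12 = 4.929 kg·m²; I = I_cm + md² = 4.929 + 6.89 × 0.7900² = 9.229 kg·m².
T = 2π√(9.229/(6.89 × 9.82 × 0.7900)) = 2.61 s.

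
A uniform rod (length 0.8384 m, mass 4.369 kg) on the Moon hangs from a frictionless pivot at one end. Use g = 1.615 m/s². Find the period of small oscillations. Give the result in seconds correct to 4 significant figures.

For a physical pendulum T = 2π√(I/(mgd)), with d = 0.41920 m from pivot to centre of mass.
I_cm = mL²/12 = 4.369 × 0.8384²/12 = 0.25592 kg·m²; I = I_cm + md² = 0.25592 + 4.369 × 0.41920² = 1.0237 kg·m².
T = 2π√(1.0237/(4.369 × 1.615 × 0.41920)) = 3.696 s.

3.696 s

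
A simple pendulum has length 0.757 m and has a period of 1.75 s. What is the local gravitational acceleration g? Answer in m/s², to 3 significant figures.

From T = 2π√(L/g), g = 4π²L/T² = 4π² × 0.757/1.750² = 9.76 m/s².

9.76 m/s²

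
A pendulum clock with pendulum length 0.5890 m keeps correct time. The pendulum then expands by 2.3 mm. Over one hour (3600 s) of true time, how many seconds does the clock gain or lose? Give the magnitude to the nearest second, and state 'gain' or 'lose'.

T ∝ √L, so T'/T = √(0.59130/0.5890) = 1.00195.
In 3600 s of true time the clock registers 3600/1.00195 = 3593.0 s, so it loses 7 s.

lose 7 s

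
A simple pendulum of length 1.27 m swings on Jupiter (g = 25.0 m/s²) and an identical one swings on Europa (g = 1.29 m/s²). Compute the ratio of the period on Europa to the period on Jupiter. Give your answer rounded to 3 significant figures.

T ∝ 1/√g, so T₂/T₁ = √(g₁/g₂) = √(25.0/1.29) = 4.40.

4.40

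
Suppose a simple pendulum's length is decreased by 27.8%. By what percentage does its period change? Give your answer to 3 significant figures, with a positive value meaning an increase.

-15.0%

T ∝ √L, so T'/T = √(0.7220) = 0.8497.
Percentage change in T = (0.8497 − 1) × 100% = -15.0%.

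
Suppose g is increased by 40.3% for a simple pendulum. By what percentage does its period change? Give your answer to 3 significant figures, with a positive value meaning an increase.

T ∝ 1/√g, so T'/T = 1/√(1.403) = 0.8443.
Percentage change in T = (0.8443 − 1) × 100% = -15.6%.

-15.6%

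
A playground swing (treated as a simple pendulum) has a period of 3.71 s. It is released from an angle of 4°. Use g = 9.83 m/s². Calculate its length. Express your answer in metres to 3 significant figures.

3.43 m

From T = 2π√(L/g), L = gT²/(4π²) = 9.83 × 3.710²/(4π²) = 3.43 m.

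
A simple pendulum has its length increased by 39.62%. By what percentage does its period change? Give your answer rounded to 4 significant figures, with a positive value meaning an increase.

18.16%

T ∝ √L, so T'/T = √(1.3962) = 1.1816.
Percentage change in T = (1.1816 − 1) × 100% = 18.16%.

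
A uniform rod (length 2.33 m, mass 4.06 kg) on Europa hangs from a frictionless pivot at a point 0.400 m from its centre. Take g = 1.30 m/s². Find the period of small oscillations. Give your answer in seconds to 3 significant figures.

6.82 s

For a physical pendulum T = 2π√(I/(mgd)), with d = 0.4000 m from pivot to centre of mass.
I_cm = mL²/12 = 4.06 × 2.33²/12 = 1.837 kg·m²; I = I_cm + md² = 1.837 + 4.06 × 0.4000² = 2.486 kg·m².
T = 2π√(2.486/(4.06 × 1.30 × 0.4000)) = 6.82 s.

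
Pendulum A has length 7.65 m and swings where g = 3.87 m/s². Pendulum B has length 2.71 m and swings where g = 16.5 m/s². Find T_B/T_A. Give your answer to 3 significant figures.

T = 2π√(L/g), so T_B/T_A = √((L_B/g_B)/(L_A/g_A)) = √((2.71/16.5)/(7.65/3.87)) = 0.288.

0.288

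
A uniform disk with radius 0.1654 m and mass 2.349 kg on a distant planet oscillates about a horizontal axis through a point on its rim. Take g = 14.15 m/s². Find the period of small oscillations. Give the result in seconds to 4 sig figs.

I_cm = ½mr² = 0.032131 kg·m². The pivot is at distance d = 0.1654 m from the centre of mass.
By the parallel-axis theorem, I = I_cm + md² = 0.032131 + 0.064262 = 0.096393 kg·m².
T = 2π√(I/(mgd)) = 2π√(0.096393/(2.349 × 14.15 × 0.1654)) = 0.8320 s.

0.8320 s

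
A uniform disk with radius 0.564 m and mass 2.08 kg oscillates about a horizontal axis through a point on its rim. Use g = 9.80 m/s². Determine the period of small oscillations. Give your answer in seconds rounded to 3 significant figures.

1.85 s

I_cm = ½mr² = 0.3308 kg·m². The pivot is at distance d = 0.564 m from the centre of mass.
By the parallel-axis theorem, I = I_cm + md² = 0.3308 + 0.6616 = 0.9925 kg·m².
T = 2π√(I/(mgd)) = 2π√(0.9925/(2.08 × 9.80 × 0.564)) = 1.85 s.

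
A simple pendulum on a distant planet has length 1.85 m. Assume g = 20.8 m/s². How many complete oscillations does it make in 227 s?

121

T = 2π√(L/g) = 2π√(1.85/20.8) = 1.874 s.
Number of complete oscillations = ⌊227/1.874⌋ = ⌊121.1⌋ = 121.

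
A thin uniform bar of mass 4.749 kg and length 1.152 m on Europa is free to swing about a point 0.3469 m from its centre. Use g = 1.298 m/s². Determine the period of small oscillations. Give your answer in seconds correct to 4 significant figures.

For a physical pendulum T = 2π√(I/(mgd)), with d = 0.34690 m from pivot to centre of mass.
I_cm = mL²/12 = 4.749 × 1.152²/12 = 0.52520 kg·m²; I = I_cm + md² = 0.52520 + 4.749 × 0.34690² = 1.0967 kg·m².
T = 2π√(1.0967/(4.749 × 1.298 × 0.34690)) = 4.500 s.

4.500 s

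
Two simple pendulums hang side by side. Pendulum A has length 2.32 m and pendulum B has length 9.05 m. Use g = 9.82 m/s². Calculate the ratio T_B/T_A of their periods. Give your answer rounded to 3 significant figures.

1.98

T ∝ √L, so T_B/T_A = √(L_B/L_A) = √(9.05/2.32) = 1.98.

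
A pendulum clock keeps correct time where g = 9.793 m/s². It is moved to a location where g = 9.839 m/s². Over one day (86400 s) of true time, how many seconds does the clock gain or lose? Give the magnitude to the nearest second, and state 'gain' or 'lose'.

gain 203 s

The clock's period scales as T ∝ 1/√g, so T'/T = √(9.793/9.839) = 0.997660.
In 86400 s of true time the clock registers 86400/0.997660 = 86602.7 s, so it gains 203 s.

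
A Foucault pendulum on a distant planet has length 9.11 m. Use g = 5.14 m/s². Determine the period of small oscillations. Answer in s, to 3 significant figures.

T = 2π√(L/g) = 2π√(9.11/5.14) = 2π × 1.331 = 8.36 s.

8.36 s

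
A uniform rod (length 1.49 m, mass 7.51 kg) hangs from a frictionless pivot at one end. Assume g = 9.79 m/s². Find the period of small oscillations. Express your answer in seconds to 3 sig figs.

2.00 s

For a physical pendulum T = 2π√(I/(mgd)), with d = 0.7450 m from pivot to centre of mass.
I_cm = mL²/12 = 7.51 × 1.49²/12 = 1.389 kg·m²; I = I_cm + md² = 1.389 + 7.51 × 0.7450² = 5.558 kg·m².
T = 2π√(5.558/(7.51 × 9.79 × 0.7450)) = 2.00 s.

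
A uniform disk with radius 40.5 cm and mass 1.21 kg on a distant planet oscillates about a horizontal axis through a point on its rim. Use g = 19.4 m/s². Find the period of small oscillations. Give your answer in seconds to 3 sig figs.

I_cm = ½mr² = 0.09924 kg·m². The pivot is at distance d = 0.405 m from the centre of mass.
By the parallel-axis theorem, I = I_cm + md² = 0.09924 + 0.1985 = 0.2977 kg·m².
T = 2π√(I/(mgd)) = 2π√(0.2977/(1.21 × 19.4 × 0.405)) = 1.11 s.

1.11 s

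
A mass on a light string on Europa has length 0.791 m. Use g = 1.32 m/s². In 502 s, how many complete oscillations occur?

T = 2π√(L/g) = 2π√(0.791/1.32) = 4.864 s.
Number of complete oscillations = ⌊502/4.864⌋ = ⌊103.2⌋ = 103.

103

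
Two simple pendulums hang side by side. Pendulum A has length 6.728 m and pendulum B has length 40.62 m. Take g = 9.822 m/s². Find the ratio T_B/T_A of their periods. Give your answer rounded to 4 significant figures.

T ∝ √L, so T_B/T_A = √(L_B/L_A) = √(40.62/6.728) = 2.457.

2.457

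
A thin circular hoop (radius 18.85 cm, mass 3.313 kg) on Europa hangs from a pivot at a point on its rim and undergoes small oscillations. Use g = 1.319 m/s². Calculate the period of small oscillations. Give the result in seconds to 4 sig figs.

3.359 s

I_cm = mr² = 0.11772 kg·m². The pivot is at distance d = 0.1885 m from the centre of mass.
By the parallel-axis theorem, I = I_cm + md² = 0.11772 + 0.11772 = 0.23544 kg·m².
T = 2π√(I/(mgd)) = 2π√(0.23544/(3.313 × 1.319 × 0.1885)) = 3.359 s.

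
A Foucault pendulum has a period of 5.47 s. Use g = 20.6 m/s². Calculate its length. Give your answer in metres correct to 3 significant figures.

From T = 2π√(L/g), L = gT²/(4π²) = 20.6 × 5.470²/(4π²) = 15.6 m.

15.6 m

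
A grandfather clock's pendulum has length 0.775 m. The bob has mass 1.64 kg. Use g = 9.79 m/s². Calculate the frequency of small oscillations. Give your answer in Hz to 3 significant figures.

0.566 Hz

T = 2π√(L/g) = 2π√(0.775/9.79) = 1.768 s, so f = 1/T = 0.566 Hz.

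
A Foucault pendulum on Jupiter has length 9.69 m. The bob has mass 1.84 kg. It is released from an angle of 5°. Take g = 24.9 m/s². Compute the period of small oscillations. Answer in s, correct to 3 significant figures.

T = 2π√(L/g) = 2π√(9.69/24.9) = 2π × 0.6238 = 3.92 s.

3.92 s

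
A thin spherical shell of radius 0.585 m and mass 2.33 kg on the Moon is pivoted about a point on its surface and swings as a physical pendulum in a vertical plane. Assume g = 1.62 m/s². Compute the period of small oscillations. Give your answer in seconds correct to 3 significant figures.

I_cm = (2/3)mr² = 0.5316 kg·m². The pivot is at distance d = 0.585 m from the centre of mass.
By the parallel-axis theorem, I = I_cm + md² = 0.5316 + 0.7974 = 1.329 kg·m².
T = 2π√(I/(mgd)) = 2π√(1.329/(2.33 × 1.62 × 0.585)) = 4.87 s.

4.87 s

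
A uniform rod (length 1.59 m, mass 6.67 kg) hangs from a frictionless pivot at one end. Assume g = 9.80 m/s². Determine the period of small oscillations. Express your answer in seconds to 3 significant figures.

For a physical pendulum T = 2π√(I/(mgd)), with d = 0.7950 m from pivot to centre of mass.
I_cm = mL²/12 = 6.67 × 1.59²/12 = 1.405 kg·m²; I = I_cm + md² = 1.405 + 6.67 × 0.7950² = 5.621 kg·m².
T = 2π√(5.621/(6.67 × 9.80 × 0.7950)) = 2.07 s.

2.07 s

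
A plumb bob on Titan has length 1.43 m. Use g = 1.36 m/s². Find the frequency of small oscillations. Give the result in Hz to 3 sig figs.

0.155 Hz

T = 2π√(L/g) = 2π√(1.43/1.36) = 6.443 s, so f = 1/T = 0.155 Hz.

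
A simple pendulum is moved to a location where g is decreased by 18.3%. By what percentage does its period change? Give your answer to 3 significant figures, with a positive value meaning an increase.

10.6%

T ∝ 1/√g, so T'/T = 1/√(0.8170) = 1.106.
Percentage change in T = (1.106 − 1) × 100% = 10.6%.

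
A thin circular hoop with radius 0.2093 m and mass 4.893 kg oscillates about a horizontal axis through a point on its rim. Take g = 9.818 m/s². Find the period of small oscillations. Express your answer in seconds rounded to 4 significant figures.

I_cm = mr² = 0.21435 kg·m². The pivot is at distance d = 0.2093 m from the centre of mass.
By the parallel-axis theorem, I = I_cm + md² = 0.21435 + 0.21435 = 0.42869 kg·m².
T = 2π√(I/(mgd)) = 2π√(0.42869/(4.893 × 9.818 × 0.2093)) = 1.297 s.

1.297 s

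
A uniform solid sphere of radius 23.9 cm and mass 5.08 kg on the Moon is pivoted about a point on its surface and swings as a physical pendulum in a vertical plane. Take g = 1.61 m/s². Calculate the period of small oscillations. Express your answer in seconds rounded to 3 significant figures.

I_cm = (2/5)mr² = 0.1161 kg·m². The pivot is at distance d = 0.239 m from the centre of mass.
By the parallel-axis theorem, I = I_cm + md² = 0.1161 + 0.2902 = 0.4062 kg·m².
T = 2π√(I/(mgd)) = 2π√(0.4062/(5.08 × 1.61 × 0.239)) = 2.86 s.

2.86 s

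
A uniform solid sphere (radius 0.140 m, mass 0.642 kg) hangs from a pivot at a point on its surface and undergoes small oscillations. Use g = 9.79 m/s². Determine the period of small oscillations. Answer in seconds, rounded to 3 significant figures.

0.889 s

I_cm = (2/5)mr² = 0.005033 kg·m². The pivot is at distance d = 0.140 m from the centre of mass.
By the parallel-axis theorem, I = I_cm + md² = 0.005033 + 0.01258 = 0.01762 kg·m².
T = 2π√(I/(mgd)) = 2π√(0.01762/(0.642 × 9.79 × 0.140)) = 0.889 s.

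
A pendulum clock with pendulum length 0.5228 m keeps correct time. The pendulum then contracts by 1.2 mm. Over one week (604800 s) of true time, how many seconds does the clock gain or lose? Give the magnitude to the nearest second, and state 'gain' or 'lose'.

T ∝ √L, so T'/T = √(0.52160/0.5228) = 0.998852.
In 604800 s of true time the clock registers 604800/0.998852 = 605495.3 s, so it gains 695 s.

gain 695 s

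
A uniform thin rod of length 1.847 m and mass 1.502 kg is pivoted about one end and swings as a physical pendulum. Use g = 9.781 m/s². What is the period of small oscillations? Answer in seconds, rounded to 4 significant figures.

2.229 s

For a physical pendulum T = 2π√(I/(mgd)), with d = 0.92350 m from pivot to centre of mass.
I_cm = mL²/12 = 1.502 × 1.847²/12 = 0.42699 kg·m²; I = I_cm + md² = 0.42699 + 1.502 × 0.92350² = 1.7080 kg·m².
T = 2π√(1.7080/(1.502 × 9.781 × 0.92350)) = 2.229 s.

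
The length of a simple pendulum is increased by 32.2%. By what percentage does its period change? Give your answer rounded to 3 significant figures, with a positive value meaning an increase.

15.0%

T ∝ √L, so T'/T = √(1.322) = 1.150.
Percentage change in T = (1.150 − 1) × 100% = 15.0%.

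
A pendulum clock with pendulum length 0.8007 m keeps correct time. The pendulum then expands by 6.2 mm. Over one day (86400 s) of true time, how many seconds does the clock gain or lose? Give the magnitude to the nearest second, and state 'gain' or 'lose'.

lose 333 s

T ∝ √L, so T'/T = √(0.80690/0.8007) = 1.00386.
In 86400 s of true time the clock registers 86400/1.00386 = 86067.4 s, so it loses 333 s.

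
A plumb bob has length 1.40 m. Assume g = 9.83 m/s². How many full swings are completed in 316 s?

133

T = 2π√(L/g) = 2π√(1.40/9.83) = 2.371 s.
Number of complete oscillations = ⌊316/2.371⌋ = ⌊133.3⌋ = 133.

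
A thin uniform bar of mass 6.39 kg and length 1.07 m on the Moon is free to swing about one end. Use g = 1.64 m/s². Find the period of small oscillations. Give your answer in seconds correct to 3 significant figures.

4.14 s

For a physical pendulum T = 2π√(I/(mgd)), with d = 0.5350 m from pivot to centre of mass.
I_cm = mL²/12 = 6.39 × 1.07²/12 = 0.6097 kg·m²; I = I_cm + md² = 0.6097 + 6.39 × 0.5350² = 2.439 kg·m².
T = 2π√(2.439/(6.39 × 1.64 × 0.5350)) = 4.14 s.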